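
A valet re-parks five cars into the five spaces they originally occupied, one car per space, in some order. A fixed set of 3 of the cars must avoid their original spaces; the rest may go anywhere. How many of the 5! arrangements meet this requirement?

64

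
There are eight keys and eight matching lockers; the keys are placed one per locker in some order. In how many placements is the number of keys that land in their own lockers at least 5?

141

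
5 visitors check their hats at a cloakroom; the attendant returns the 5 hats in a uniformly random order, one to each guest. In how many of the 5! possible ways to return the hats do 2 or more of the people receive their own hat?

# with exactly i fixed is C(5,i)·!(5-i); sum over i=2..5:
  i=2: C(5,2)·!3 = 10·2 = 20
  i=3: C(5,3)·!2 = 10·1 = 10
  i=4: C(5,4)·!1 = 5·0 = 0
  i=5: C(5,5)·!0 = 1·1 = 1
Total = 31.

31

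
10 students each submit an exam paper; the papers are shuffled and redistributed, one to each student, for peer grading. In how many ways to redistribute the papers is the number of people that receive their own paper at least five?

Sum C(10,i)·!(10-i) for i = 5..10:
  i=5: C(10,5)·!5 = 252·44 = 11088
  i=6: C(10,6)·!4 = 210·9 = 1890
  i=7: C(10,7)·!3 = 120·2 = 240
  i=8: C(10,8)·!2 = 45·1 = 45
  i=9: C(10,9)·!1 = 10·0 = 0
  i=10: C(10,10)·!0 = 1·1 = 1
Total = 13264.

13264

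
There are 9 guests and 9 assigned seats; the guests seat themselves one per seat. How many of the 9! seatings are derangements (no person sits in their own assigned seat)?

133496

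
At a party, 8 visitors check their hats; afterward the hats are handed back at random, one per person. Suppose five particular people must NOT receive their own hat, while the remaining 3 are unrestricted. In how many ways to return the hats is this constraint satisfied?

21234

Inclusion-exclusion on the 5 forbidden self-matches:
Σ_{j=0}^{5} (-1)^j C(5,j)(8-j)!
= C(5,0)·8! - C(5,1)·7! + C(5,2)·6! - C(5,3)·5! + C(5,4)·4! - C(5,5)·3!
= 40320 - 25200 + 7200 - 1200 + 120 - 6
= 21234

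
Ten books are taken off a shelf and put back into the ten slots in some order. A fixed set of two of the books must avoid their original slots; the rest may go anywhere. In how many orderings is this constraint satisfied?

2943360

Let A_j be the event that the j-th constrained one is fixed. By inclusion-exclusion over the 2 events:
Σ_{j=0}^{2} (-1)^j C(2,j)(10-j)!
= C(2,0)·10! - C(2,1)·9! + C(2,2)·8!
= 3628800 - 725760 + 40320
= 2943360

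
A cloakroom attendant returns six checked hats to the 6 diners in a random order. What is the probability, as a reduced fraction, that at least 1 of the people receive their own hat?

Favorable outcomes: Σ_{i≥1} C(6,i)·!(6-i) = 6·44 + 15·9 + 20·2 + 15·1 + 6·0 + 1·1 = 455.
Total outcomes: 6! = 720.
Probability = 455/720 = 91/144.

91/144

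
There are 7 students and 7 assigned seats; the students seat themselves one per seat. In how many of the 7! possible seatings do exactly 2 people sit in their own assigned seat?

924

Choose which 2 of the 7 are fixed: C(7,2) = 21.
The remaining 5 must be deranged: !5 = 44.
Total: 21 × 44 = 924.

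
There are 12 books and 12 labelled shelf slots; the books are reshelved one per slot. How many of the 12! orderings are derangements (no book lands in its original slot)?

Use !n = (n-1)(!(n-1) + !(n-2)).
!12 = 11·(14684570 + 1334961) = 11·16019531 = 176214841

176214841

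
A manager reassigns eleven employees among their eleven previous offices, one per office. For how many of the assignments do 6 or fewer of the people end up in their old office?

39913444

Sum C(11,i)·!(11-i) for i = 0..6:
  i=0: C(11,0)·!11 = 1·14684570 = 14684570
  i=1: C(11,1)·!10 = 11·1334961 = 14684571
  i=2: C(11,2)·!9 = 55·133496 = 7342280
  i=3: C(11,3)·!8 = 165·14833 = 2447445
  i=4: C(11,4)·!7 = 330·1854 = 611820
  i=5: C(11,5)·!6 = 462·265 = 122430
  i=6: C(11,6)·!5 = 462·44 = 20328
Total = 39913444.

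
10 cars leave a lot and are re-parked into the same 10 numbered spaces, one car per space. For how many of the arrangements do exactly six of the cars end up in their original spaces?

1890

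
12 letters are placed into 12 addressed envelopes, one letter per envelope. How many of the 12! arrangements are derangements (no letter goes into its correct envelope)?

176214841

Recurrence: !12 = 11·(!11 + !10).
!12 = 11·(14684570 + 1334961) = 11·16019531 = 176214841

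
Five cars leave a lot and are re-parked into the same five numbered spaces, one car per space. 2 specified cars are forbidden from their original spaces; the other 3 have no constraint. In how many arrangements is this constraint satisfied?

Inclusion-exclusion on the 2 forbidden self-matches:
Σ_{j=0}^{2} (-1)^j C(2,j)(5-j)!
= C(2,0)·5! - C(2,1)·4! + C(2,2)·3!
= 120 - 48 + 6
= 78

78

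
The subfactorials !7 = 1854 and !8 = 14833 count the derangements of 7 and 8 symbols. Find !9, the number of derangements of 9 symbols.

133496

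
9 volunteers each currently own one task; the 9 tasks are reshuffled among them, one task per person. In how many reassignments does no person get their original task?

133496

Use !n = (n-1)(!(n-1) + !(n-2)).
!9 = 8·(14833 + 1854) = 8·16687 = 133496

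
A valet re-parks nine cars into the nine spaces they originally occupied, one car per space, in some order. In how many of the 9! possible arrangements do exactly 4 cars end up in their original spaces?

5544

Pick the 4 fixed positions: C(9,4) = 126 ways.
The remaining 5 must be deranged: !5 = 44.
Total: 126 × 44 = 5544.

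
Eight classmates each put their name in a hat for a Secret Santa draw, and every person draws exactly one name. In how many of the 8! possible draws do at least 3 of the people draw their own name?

3235

Sum C(8,i)·!(8-i) for i = 3..8:
  i=3: C(8,3)·!5 = 56·44 = 2464
  i=4: C(8,4)·!4 = 70·9 = 630
  i=5: C(8,5)·!3 = 56·2 = 112
  i=6: C(8,6)·!2 = 28·1 = 28
  i=7: C(8,7)·!1 = 8·0 = 0
  i=8: C(8,8)·!0 = 1·1 = 1
Total = 3235.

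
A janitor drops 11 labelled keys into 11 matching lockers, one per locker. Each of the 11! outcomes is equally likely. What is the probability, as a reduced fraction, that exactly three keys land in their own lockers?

2119/34560

Favorable outcomes: C(11,3)·!8 = 165·14833 = 2447445.
Total outcomes: 11! = 39916800.
Probability = 2447445/39916800 = 2119/34560.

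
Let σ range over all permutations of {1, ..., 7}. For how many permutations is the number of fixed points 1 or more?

3186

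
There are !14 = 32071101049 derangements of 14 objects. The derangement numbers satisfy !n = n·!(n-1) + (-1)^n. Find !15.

!15 = 15·32071101049 - 1 = 481066515734.

481066515734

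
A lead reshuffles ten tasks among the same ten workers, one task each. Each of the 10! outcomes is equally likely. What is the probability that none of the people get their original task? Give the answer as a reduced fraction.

16481/44800

Favorable outcomes: !10 = 1334961.
Total outcomes: 10! = 3628800.
Probability = 1334961/3628800 = 16481/44800.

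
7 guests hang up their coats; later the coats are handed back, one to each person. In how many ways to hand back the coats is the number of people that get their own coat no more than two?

# with exactly i fixed is C(7,i)·!(7-i); sum over i=0..2:
  i=0: C(7,0)·!7 = 1·1854 = 1854
  i=1: C(7,1)·!6 = 7·265 = 1855
  i=2: C(7,2)·!5 = 21·44 = 924
Total = 4633.

4633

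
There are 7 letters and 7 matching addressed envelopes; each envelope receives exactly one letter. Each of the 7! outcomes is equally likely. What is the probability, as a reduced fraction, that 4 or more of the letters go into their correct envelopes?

23/1260

Favorable outcomes: Σ_{i≥4} C(7,i)·!(7-i) = 35·2 + 21·1 + 7·0 + 1·1 = 92.
Total outcomes: 7! = 5040.
Probability = 92/5040 = 23/1260.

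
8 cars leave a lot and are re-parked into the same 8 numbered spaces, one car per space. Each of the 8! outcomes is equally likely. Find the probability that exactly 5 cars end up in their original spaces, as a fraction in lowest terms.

1/360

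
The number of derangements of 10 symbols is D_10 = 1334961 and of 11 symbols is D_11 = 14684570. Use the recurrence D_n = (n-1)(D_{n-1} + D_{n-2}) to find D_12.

176214841

D_12 = (12-1)·(D_11 + D_10) = 11·(14684570 + 1334961) = 11·16019531 = 176214841.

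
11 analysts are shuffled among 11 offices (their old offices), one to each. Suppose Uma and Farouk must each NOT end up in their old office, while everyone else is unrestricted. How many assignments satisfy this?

33022080

Inclusion-exclusion on the 2 forbidden self-matches:
Σ_{j=0}^{2} (-1)^j C(2,j)(11-j)!
= C(2,0)·11! - C(2,1)·10! + C(2,2)·9!
= 39916800 - 7257600 + 362880
= 33022080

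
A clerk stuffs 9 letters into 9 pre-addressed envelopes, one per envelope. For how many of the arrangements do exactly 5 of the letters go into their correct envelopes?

Choose which 5 of the 9 are fixed: C(9,5) = 126.
The other 4 form a derangement: !4 = 9.
Total: 126 × 9 = 1134.

1134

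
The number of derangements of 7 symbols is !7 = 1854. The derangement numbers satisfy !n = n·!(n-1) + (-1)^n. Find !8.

!8 = 8·1854 + 1 = 14833.

14833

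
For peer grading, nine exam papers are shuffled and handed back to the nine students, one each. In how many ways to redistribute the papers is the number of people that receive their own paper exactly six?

168

Choose which 6 of the 9 are fixed: C(9,6) = 84.
The other 3 form a derangement: !3 = 2.
Total: 84 × 2 = 168.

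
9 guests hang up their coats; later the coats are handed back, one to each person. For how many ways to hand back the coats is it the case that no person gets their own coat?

133496

!9 is the nearest integer to 9!/e.
9! = 362880, and 362880/e ≈ 133496.09, so !9 = 133496.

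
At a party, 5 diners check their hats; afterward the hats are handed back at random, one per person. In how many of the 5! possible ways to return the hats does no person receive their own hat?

44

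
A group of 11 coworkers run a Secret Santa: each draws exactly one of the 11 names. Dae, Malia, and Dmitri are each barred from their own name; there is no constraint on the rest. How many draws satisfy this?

Let A_j be the event that the j-th constrained one is fixed. By inclusion-exclusion over the 3 events:
Σ_{j=0}^{3} (-1)^j C(3,j)(11-j)!
= C(3,0)·11! - C(3,1)·10! + C(3,2)·9! - C(3,3)·8!
= 39916800 - 10886400 + 1088640 - 40320
= 30078720

30078720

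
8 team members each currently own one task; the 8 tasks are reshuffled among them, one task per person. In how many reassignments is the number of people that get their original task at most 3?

39549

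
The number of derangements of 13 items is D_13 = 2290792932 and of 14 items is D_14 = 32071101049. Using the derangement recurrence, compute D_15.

D_15 = (15-1)·(D_14 + D_13) = 14·(32071101049 + 2290792932) = 14·34361893981 = 481066515734.

481066515734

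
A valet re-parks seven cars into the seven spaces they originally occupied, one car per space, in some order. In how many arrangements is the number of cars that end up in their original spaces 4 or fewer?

5018

Sum C(7,i)·!(7-i) for i = 0..4:
  i=0: C(7,0)·!7 = 1·1854 = 1854
  i=1: C(7,1)·!6 = 7·265 = 1855
  i=2: C(7,2)·!5 = 21·44 = 924
  i=3: C(7,3)·!4 = 35·9 = 315
  i=4: C(7,4)·!3 = 35·2 = 70
Total = 5018.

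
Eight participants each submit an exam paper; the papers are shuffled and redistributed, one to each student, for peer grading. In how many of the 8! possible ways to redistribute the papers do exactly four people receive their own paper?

Choose which 4 of the 8 are fixed: C(8,4) = 70.
The other 4 form a derangement: !4 = 9.
Total: 70 × 9 = 630.

630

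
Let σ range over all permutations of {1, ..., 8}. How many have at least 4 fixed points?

# with exactly i fixed is C(8,i)·!(8-i); sum over i=4..8:
  i=4: C(8,4)·!4 = 70·9 = 630
  i=5: C(8,5)·!3 = 56·2 = 112
  i=6: C(8,6)·!2 = 28·1 = 28
  i=7: C(8,7)·!1 = 8·0 = 0
  i=8: C(8,8)·!0 = 1·1 = 1
Total = 771.

771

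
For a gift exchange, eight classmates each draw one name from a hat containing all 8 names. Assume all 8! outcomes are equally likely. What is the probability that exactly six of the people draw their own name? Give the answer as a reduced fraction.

Favorable outcomes: C(8,6)·!2 = 28·1 = 28.
Total outcomes: 8! = 40320.
Probability = 28/40320 = 1/1440.

1/1440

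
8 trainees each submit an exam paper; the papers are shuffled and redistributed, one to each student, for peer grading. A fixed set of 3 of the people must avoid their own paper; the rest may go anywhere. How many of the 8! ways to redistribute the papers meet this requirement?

27240

Inclusion-exclusion on the 3 forbidden self-matches:
Σ_{j=0}^{3} (-1)^j C(3,j)(8-j)!
= C(3,0)·8! - C(3,1)·7! + C(3,2)·6! - C(3,3)·5!
= 40320 - 15120 + 2160 - 120
= 27240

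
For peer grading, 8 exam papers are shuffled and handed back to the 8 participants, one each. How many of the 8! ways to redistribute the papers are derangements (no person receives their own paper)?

The subfactorial !8 = [8!/e] (nearest integer).
8! = 40320, and 40320/e ≈ 14832.90, so !8 = 14833.

14833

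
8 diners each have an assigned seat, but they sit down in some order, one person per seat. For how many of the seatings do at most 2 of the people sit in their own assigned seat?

# with exactly i fixed is C(8,i)·!(8-i); sum over i=0..2:
  i=0: C(8,0)·!8 = 1·14833 = 14833
  i=1: C(8,1)·!7 = 8·1854 = 14832
  i=2: C(8,2)·!6 = 28·265 = 7420
Total = 37085.

37085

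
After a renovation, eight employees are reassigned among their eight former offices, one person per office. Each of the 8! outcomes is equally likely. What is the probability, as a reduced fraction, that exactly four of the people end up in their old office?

1/64

Favorable outcomes: C(8,4)·!4 = 70·9 = 630.
Total outcomes: 8! = 40320.
Probability = 630/40320 = 1/64.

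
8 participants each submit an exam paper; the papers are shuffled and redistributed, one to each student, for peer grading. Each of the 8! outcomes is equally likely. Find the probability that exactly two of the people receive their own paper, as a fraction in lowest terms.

53/288

Favorable outcomes: C(8,2)·!6 = 28·265 = 7420.
Total outcomes: 8! = 40320.
Probability = 7420/40320 = 53/288.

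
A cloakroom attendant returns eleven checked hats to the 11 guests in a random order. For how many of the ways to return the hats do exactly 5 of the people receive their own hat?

122430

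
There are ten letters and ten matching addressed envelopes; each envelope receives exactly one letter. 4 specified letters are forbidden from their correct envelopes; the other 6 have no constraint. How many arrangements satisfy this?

Let A_j be the event that the j-th constrained one is fixed. By inclusion-exclusion over the 4 events:
Σ_{j=0}^{4} (-1)^j C(4,j)(10-j)!
= C(4,0)·10! - C(4,1)·9! + C(4,2)·8! - C(4,3)·7! + C(4,4)·6!
= 3628800 - 1451520 + 241920 - 20160 + 720
= 2399760

2399760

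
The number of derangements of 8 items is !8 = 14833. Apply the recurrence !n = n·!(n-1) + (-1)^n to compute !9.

133496

!9 = 9·14833 - 1 = 133496.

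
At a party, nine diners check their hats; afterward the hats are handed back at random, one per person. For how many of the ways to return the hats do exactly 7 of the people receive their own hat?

36

Pick the 7 fixed positions: C(9,7) = 36 ways.
The other 2 form a derangement: !2 = 1.
Total: 36 × 1 = 36.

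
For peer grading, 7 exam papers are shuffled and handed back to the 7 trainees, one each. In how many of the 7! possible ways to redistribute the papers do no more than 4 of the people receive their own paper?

5018

Sum C(7,i)·!(7-i) for i = 0..4:
  i=0: C(7,0)·!7 = 1·1854 = 1854
  i=1: C(7,1)·!6 = 7·265 = 1855
  i=2: C(7,2)·!5 = 21·44 = 924
  i=3: C(7,3)·!4 = 35·9 = 315
  i=4: C(7,4)·!3 = 35·2 = 70
Total = 5018.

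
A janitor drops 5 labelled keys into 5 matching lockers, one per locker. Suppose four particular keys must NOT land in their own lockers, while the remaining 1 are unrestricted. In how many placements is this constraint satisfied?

Inclusion-exclusion on the 4 forbidden self-matches:
Σ_{j=0}^{4} (-1)^j C(4,j)(5-j)!
= C(4,0)·5! - C(4,1)·4! + C(4,2)·3! - C(4,3)·2! + C(4,4)·1!
= 120 - 96 + 36 - 8 + 1
= 53

53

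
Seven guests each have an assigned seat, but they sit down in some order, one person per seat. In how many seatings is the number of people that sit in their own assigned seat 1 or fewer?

3709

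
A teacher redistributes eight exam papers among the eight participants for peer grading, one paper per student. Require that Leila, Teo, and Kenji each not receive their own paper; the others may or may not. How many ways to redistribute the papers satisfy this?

Let A_j be the event that the j-th constrained one is fixed. By inclusion-exclusion over the 3 events:
Σ_{j=0}^{3} (-1)^j C(3,j)(8-j)!
= C(3,0)·8! - C(3,1)·7! + C(3,2)·6! - C(3,3)·5!
= 40320 - 15120 + 2160 - 120
= 27240

27240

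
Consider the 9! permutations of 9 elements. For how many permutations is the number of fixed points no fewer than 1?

# with exactly i fixed is C(9,i)·!(9-i); sum over i=1..9:
  i=1: C(9,1)·!8 = 9·14833 = 133497
  i=2: C(9,2)·!7 = 36·1854 = 66744
  i=3: C(9,3)·!6 = 84·265 = 22260
  i=4: C(9,4)·!5 = 126·44 = 5544
  i=5: C(9,5)·!4 = 126·9 = 1134
  i=6: C(9,6)·!3 = 84·2 = 168
  i=7: C(9,7)·!2 = 36·1 = 36
  i=8: C(9,8)·!1 = 9·0 = 0
  i=9: C(9,9)·!0 = 1·1 = 1
Total = 229384.

229384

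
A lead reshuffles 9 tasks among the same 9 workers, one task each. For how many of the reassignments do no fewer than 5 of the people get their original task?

Sum C(9,i)·!(9-i) for i = 5..9:
  i=5: C(9,5)·!4 = 126·9 = 1134
  i=6: C(9,6)·!3 = 84·2 = 168
  i=7: C(9,7)·!2 = 36·1 = 36
  i=8: C(9,8)·!1 = 9·0 = 0
  i=9: C(9,9)·!0 = 1·1 = 1
Total = 1339.

1339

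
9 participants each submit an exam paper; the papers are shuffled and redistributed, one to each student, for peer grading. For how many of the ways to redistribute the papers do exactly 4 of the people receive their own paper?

5544

Choose which 4 of the 9 are fixed: C(9,4) = 126.
The other 5 form a derangement: !5 = 44.
Total: 126 × 44 = 5544.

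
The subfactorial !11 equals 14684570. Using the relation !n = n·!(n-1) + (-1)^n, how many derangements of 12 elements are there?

176214841

!12 = 12·14684570 + 1 = 176214841.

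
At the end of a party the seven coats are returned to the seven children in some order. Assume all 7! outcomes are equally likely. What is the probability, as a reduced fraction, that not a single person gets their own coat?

Favorable outcomes: !7 = 1854.
Total outcomes: 7! = 5040.
Probability = 1854/5040 = 103/280.

103/280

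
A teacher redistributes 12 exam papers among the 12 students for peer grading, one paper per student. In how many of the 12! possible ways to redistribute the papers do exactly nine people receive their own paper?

440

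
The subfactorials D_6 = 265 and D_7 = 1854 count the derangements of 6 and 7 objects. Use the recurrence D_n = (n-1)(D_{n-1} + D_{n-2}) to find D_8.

14833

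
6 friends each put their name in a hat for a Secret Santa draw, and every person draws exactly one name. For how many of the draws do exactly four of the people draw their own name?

15

Pick the 4 fixed positions: C(6,4) = 15 ways.
The remaining 2 must be deranged: !2 = 1.
Total: 15 × 1 = 15.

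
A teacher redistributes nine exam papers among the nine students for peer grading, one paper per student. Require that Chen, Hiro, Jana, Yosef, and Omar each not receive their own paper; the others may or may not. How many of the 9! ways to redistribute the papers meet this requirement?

Let A_j be the event that the j-th constrained one is fixed. By inclusion-exclusion over the 5 events:
Σ_{j=0}^{5} (-1)^j C(5,j)(9-j)!
= C(5,0)·9! - C(5,1)·8! + C(5,2)·7! - C(5,3)·6! + C(5,4)·5! - C(5,5)·4!
= 362880 - 201600 + 50400 - 7200 + 600 - 24
= 205056

205056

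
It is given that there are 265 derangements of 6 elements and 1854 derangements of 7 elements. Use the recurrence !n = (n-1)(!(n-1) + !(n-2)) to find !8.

!8 = (8-1)·(!7 + !6) = 7·(1854 + 265) = 7·2119 = 14833.

14833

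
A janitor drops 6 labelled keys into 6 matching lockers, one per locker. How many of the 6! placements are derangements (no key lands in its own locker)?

265

The subfactorial !6 = [6!/e] (nearest integer).
6! = 720, and 720/e ≈ 264.87, so !6 = 265.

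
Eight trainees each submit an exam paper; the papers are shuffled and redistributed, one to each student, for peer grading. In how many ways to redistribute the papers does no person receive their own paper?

14833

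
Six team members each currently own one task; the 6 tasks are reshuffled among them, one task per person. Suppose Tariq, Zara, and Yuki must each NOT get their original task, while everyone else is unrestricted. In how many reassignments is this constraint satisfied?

426

Let A_j be the event that the j-th constrained one is fixed. By inclusion-exclusion over the 3 events:
Σ_{j=0}^{3} (-1)^j C(3,j)(6-j)!
= C(3,0)·6! - C(3,1)·5! + C(3,2)·4! - C(3,3)·3!
= 720 - 360 + 72 - 6
= 426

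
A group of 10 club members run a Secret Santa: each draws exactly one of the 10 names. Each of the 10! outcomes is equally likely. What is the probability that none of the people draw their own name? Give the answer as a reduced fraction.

16481/44800

Favorable outcomes: !10 = 1334961.
Total outcomes: 10! = 3628800.
Probability = 1334961/3628800 = 16481/44800.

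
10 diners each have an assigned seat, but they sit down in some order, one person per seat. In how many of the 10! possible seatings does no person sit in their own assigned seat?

!10 is the nearest integer to 10!/e.
10! = 3628800, and 3628800/e ≈ 1334960.92, so !10 = 1334961.

1334961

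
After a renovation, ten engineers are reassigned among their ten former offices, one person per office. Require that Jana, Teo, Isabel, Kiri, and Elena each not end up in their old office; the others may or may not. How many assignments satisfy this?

2170680

Let A_j be the event that the j-th constrained one is fixed. By inclusion-exclusion over the 5 events:
Σ_{j=0}^{5} (-1)^j C(5,j)(10-j)!
= C(5,0)·10! - C(5,1)·9! + C(5,2)·8! - C(5,3)·7! + C(5,4)·6! - C(5,5)·5!
= 3628800 - 1814400 + 403200 - 50400 + 3600 - 120
= 2170680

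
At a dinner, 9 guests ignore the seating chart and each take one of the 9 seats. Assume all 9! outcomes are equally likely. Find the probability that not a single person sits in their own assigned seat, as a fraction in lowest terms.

Favorable outcomes: !9 = 133496.
Total outcomes: 9! = 362880.
Probability = 133496/362880 = 16687/45360.

16687/45360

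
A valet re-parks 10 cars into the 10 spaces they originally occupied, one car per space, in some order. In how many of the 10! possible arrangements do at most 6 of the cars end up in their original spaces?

Sum C(10,i)·!(10-i) for i = 0..6:
  i=0: C(10,0)·!10 = 1·1334961 = 1334961
  i=1: C(10,1)·!9 = 10·133496 = 1334960
  i=2: C(10,2)·!8 = 45·14833 = 667485
  i=3: C(10,3)·!7 = 120·1854 = 222480
  i=4: C(10,4)·!6 = 210·265 = 55650
  i=5: C(10,5)·!5 = 252·44 = 11088
  i=6: C(10,6)·!4 = 210·9 = 1890
Total = 3628514.

3628514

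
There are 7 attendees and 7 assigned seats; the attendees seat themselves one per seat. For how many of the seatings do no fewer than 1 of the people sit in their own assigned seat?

Sum C(7,i)·!(7-i) for i = 1..7:
  i=1: C(7,1)·!6 = 7·265 = 1855
  i=2: C(7,2)·!5 = 21·44 = 924
  i=3: C(7,3)·!4 = 35·9 = 315
  i=4: C(7,4)·!3 = 35·2 = 70
  i=5: C(7,5)·!2 = 21·1 = 21
  i=6: C(7,6)·!1 = 7·0 = 0
  i=7: C(7,7)·!0 = 1·1 = 1
Total = 3186.

3186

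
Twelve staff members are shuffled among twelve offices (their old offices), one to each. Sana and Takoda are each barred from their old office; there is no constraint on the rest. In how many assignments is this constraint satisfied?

402796800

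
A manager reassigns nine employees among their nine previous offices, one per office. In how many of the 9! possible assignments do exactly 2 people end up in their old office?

Pick the 2 fixed positions: C(9,2) = 36 ways.
The remaining 7 must be deranged: !7 = 1854.
Total: 36 × 1854 = 66744.

66744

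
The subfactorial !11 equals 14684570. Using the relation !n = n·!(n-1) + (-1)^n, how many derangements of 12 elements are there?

176214841

!12 = 12·14684570 + 1 = 176214841.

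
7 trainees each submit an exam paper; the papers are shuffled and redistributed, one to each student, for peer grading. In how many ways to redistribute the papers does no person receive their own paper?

1854

!7 = 7! · Σ_{k=0}^{7} (-1)^k/k!
= 7! - 7!/1! + 7!/2! - 7!/3! + 7!/4! - 7!/5! + 7!/6! - 7!/7!
= 5040 - 5040 + 2520 - 840 + 210 - 42 + 7 - 1
= 1854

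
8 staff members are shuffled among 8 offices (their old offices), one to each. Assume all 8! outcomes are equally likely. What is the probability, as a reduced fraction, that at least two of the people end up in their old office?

2131/8064

Favorable outcomes: Σ_{i≥2} C(8,i)·!(8-i) = 28·265 + 56·44 + 70·9 + 56·2 + 28·1 + 8·0 + 1·1 = 10655.
Total outcomes: 8! = 40320.
Probability = 10655/40320 = 2131/8064.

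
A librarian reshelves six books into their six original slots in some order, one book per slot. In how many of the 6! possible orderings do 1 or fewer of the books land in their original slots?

529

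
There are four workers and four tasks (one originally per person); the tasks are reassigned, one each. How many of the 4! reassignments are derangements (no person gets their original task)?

9

!4 = 4! · Σ_{k=0}^{4} (-1)^k/k!
= 4! - 4!/1! + 4!/2! - 4!/3! + 4!/4!
= 24 - 24 + 12 - 4 + 1
= 9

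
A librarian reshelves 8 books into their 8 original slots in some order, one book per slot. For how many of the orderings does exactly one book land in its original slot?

Pick the single fixed position: C(8,1) = 8 ways.
The remaining 7 must be deranged: !7 = 1854.
Total: 8 × 1854 = 14832.

14832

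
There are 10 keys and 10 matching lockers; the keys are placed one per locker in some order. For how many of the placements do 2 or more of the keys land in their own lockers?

958879

# with exactly i fixed is C(10,i)·!(10-i); sum over i=2..10:
  i=2: C(10,2)·!8 = 45·14833 = 667485
  i=3: C(10,3)·!7 = 120·1854 = 222480
  i=4: C(10,4)·!6 = 210·265 = 55650
  i=5: C(10,5)·!5 = 252·44 = 11088
  i=6: C(10,6)·!4 = 210·9 = 1890
  i=7: C(10,7)·!3 = 120·2 = 240
  i=8: C(10,8)·!2 = 45·1 = 45
  i=9: C(10,9)·!1 = 10·0 = 0
  i=10: C(10,10)·!0 = 1·1 = 1
Total = 958879.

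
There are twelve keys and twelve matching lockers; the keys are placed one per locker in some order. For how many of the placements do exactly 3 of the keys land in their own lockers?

29369120

Pick the 3 fixed positions: C(12,3) = 220 ways.
The remaining 9 must be deranged: !9 = 133496.
Total: 220 × 133496 = 29369120.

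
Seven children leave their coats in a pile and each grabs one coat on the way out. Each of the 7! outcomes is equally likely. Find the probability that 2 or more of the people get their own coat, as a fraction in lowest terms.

1331/5040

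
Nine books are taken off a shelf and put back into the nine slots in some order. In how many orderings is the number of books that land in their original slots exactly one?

Choose which one of the 9 is fixed: C(9,1) = 9.
The other 8 form a derangement: !8 = 14833.
Total: 9 × 14833 = 133497.

133497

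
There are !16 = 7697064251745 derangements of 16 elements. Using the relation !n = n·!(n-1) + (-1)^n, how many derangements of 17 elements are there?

!17 = 17·7697064251745 - 1 = 130850092279664.

130850092279664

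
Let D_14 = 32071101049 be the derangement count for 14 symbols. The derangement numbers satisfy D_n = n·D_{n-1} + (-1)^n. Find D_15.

D_15 = 15·32071101049 - 1 = 481066515734.

481066515734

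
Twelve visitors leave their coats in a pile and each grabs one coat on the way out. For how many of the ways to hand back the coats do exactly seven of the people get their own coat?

34848

Pick the 7 fixed positions: C(12,7) = 792 ways.
The other 5 form a derangement: !5 = 44.
Total: 792 × 44 = 34848.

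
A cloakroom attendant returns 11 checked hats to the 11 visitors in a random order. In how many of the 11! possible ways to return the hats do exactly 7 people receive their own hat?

2970

Pick the 7 fixed positions: C(11,7) = 330 ways.
The remaining 4 must be deranged: !4 = 9.
Total: 330 × 9 = 2970.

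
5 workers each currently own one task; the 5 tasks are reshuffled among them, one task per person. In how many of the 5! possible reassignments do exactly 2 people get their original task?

Pick the 2 fixed positions: C(5,2) = 10 ways.
The other 3 form a derangement: !3 = 2.
Total: 10 × 2 = 20.

20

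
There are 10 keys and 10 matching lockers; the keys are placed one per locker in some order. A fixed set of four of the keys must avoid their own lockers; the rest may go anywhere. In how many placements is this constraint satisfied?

Let A_j be the event that the j-th constrained one is fixed. By inclusion-exclusion over the 4 events:
Σ_{j=0}^{4} (-1)^j C(4,j)(10-j)!
= C(4,0)·10! - C(4,1)·9! + C(4,2)·8! - C(4,3)·7! + C(4,4)·6!
= 3628800 - 1451520 + 241920 - 20160 + 720
= 2399760

2399760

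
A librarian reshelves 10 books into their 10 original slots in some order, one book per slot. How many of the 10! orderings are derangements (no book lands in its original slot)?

1334961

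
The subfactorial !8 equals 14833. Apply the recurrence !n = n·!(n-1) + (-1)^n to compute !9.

133496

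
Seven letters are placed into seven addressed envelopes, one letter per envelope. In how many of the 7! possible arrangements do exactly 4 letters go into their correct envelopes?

70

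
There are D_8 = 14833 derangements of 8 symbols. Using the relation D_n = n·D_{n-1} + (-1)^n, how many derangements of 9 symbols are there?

D_9 = 9·14833 - 1 = 133496.

133496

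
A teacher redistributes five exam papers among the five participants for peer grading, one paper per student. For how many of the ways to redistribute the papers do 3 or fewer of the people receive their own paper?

119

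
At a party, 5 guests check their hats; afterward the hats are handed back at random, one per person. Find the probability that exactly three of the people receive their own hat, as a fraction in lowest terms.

Favorable outcomes: C(5,3)·!2 = 10·1 = 10.
Total outcomes: 5! = 120.
Probability = 10/120 = 1/12.

1/12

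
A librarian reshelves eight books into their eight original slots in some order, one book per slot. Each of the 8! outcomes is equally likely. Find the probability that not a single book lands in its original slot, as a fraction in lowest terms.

2119/5760

Favorable outcomes: !8 = 14833.
Total outcomes: 8! = 40320.
Probability = 14833/40320 = 2119/5760.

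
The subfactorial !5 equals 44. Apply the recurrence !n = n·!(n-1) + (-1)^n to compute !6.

265

!6 = 6·44 + 1 = 265.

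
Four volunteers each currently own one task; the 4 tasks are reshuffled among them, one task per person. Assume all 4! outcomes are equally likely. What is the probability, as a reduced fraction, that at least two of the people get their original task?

7/24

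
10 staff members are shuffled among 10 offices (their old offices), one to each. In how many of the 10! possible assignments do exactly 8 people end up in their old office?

Pick the 8 fixed positions: C(10,8) = 45 ways.
The remaining 2 must be deranged: !2 = 1.
Total: 45 × 1 = 45.

45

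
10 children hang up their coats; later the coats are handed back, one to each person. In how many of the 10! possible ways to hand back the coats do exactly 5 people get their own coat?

11088

Choose which 5 of the 10 are fixed: C(10,5) = 252.
The remaining 5 must be deranged: !5 = 44.
Total: 252 × 44 = 11088.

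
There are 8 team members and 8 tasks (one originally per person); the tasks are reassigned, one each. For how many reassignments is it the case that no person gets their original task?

Use !n = n·!(n-1) + (-1)^n.
!8 = 8·1854 + 1 = 14833

14833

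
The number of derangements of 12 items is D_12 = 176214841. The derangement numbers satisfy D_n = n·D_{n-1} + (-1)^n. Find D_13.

2290792932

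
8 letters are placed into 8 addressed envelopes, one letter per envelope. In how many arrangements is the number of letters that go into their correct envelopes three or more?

3235

Sum C(8,i)·!(8-i) for i = 3..8:
  i=3: C(8,3)·!5 = 56·44 = 2464
  i=4: C(8,4)·!4 = 70·9 = 630
  i=5: C(8,5)·!3 = 56·2 = 112
  i=6: C(8,6)·!2 = 28·1 = 28
  i=7: C(8,7)·!1 = 8·0 = 0
  i=8: C(8,8)·!0 = 1·1 = 1
Total = 3235.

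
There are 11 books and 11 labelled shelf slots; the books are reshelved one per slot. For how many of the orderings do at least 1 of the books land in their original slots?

25232230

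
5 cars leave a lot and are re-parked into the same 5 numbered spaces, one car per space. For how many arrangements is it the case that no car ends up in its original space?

44

!5 is the nearest integer to 5!/e.
5! = 120, and 120/e ≈ 44.15, so !5 = 44.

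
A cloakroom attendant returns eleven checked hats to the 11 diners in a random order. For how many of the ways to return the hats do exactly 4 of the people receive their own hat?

611820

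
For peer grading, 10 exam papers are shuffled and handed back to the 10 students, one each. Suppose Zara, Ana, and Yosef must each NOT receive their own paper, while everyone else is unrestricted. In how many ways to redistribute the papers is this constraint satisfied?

2656080

Inclusion-exclusion on the 3 forbidden self-matches:
Σ_{j=0}^{3} (-1)^j C(3,j)(10-j)!
= C(3,0)·10! - C(3,1)·9! + C(3,2)·8! - C(3,3)·7!
= 3628800 - 1088640 + 120960 - 5040
= 2656080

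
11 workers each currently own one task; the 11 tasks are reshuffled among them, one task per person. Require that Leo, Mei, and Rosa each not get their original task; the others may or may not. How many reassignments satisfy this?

30078720

Inclusion-exclusion on the 3 forbidden self-matches:
Σ_{j=0}^{3} (-1)^j C(3,j)(11-j)!
= C(3,0)·11! - C(3,1)·10! + C(3,2)·9! - C(3,3)·8!
= 39916800 - 10886400 + 1088640 - 40320
= 30078720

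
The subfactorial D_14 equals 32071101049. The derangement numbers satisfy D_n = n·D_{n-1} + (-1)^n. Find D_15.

D_15 = 15·32071101049 - 1 = 481066515734.

481066515734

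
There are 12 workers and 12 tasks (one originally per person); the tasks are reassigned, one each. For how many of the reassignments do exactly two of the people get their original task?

88107426

Pick the 2 fixed positions: C(12,2) = 66 ways.
The remaining 10 must be deranged: !10 = 1334961.
Total: 66 × 1334961 = 88107426.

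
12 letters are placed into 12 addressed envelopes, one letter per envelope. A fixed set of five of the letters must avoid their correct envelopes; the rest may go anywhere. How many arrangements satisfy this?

Inclusion-exclusion on the 5 forbidden self-matches:
Σ_{j=0}^{5} (-1)^j C(5,j)(12-j)!
= C(5,0)·12! - C(5,1)·11! + C(5,2)·10! - C(5,3)·9! + C(5,4)·8! - C(5,5)·7!
= 479001600 - 199584000 + 36288000 - 3628800 + 201600 - 5040
= 312273360

312273360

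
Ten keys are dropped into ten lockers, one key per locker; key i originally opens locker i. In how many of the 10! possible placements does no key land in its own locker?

1334961

!10 = 10! · Σ_{k=0}^{10} (-1)^k/k!
= 10! - 10!/1! + 10!/2! - 10!/3! + 10!/4! - 10!/5! + 10!/6! - 10!/7! + 10!/8! - 10!/9! + 10!/10!
= 3628800 - 3628800 + 1814400 - 604800 + 151200 - 30240 + 5040 - 720 + 90 - 10 + 1
= 1334961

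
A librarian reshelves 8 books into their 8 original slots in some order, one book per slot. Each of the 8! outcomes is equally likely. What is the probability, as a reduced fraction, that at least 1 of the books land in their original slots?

Favorable outcomes: Σ_{i≥1} C(8,i)·!(8-i) = 8·1854 + 28·265 + 56·44 + 70·9 + 56·2 + 28·1 + 8·0 + 1·1 = 25487.
Total outcomes: 8! = 40320.
Probability = 25487/40320 = 3641/5760.

3641/5760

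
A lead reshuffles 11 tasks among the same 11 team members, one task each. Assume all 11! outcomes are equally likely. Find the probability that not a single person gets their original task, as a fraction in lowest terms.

1468457/3991680

Favorable outcomes: !11 = 14684570.
Total outcomes: 11! = 39916800.
Probability = 14684570/39916800 = 1468457/3991680.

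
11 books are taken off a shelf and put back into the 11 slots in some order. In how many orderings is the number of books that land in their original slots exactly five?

122430

Pick the 5 fixed positions: C(11,5) = 462 ways.
The other 6 form a derangement: !6 = 265.
Total: 462 × 265 = 122430.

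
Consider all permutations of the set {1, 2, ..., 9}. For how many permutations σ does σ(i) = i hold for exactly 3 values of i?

Choose which 3 of the 9 are fixed: C(9,3) = 84.
The remaining 6 must be deranged: !6 = 265.
Total: 84 × 265 = 22260.

22260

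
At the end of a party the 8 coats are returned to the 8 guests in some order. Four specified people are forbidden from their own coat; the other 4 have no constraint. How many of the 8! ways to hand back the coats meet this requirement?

Let A_j be the event that the j-th constrained one is fixed. By inclusion-exclusion over the 4 events:
Σ_{j=0}^{4} (-1)^j C(4,j)(8-j)!
= C(4,0)·8! - C(4,1)·7! + C(4,2)·6! - C(4,3)·5! + C(4,4)·4!
= 40320 - 20160 + 4320 - 480 + 24
= 24024

24024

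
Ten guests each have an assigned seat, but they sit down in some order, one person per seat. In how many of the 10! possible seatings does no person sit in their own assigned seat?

By inclusion-exclusion, !10 = Σ (-1)^k · 10!/k! for k=0..10
= 10! - 10!/1! + 10!/2! - 10!/3! + 10!/4! - 10!/5! + 10!/6! - 10!/7! + 10!/8! - 10!/9! + 10!/10!
= 3628800 - 3628800 + 1814400 - 604800 + 151200 - 30240 + 5040 - 720 + 90 - 10 + 1
= 1334961

1334961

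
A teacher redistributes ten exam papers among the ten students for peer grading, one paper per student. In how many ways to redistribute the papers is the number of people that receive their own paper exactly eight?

45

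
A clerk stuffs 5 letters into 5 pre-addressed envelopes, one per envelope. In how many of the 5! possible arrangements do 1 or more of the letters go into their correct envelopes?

# with exactly i fixed is C(5,i)·!(5-i); sum over i=1..5:
  i=1: C(5,1)·!4 = 5·9 = 45
  i=2: C(5,2)·!3 = 10·2 = 20
  i=3: C(5,3)·!2 = 10·1 = 10
  i=4: C(5,4)·!1 = 5·0 = 0
  i=5: C(5,5)·!0 = 1·1 = 1
Total = 76.

76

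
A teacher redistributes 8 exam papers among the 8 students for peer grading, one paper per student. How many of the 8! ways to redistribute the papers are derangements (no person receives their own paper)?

14833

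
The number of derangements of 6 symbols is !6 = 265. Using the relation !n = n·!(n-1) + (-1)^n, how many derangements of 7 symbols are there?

1854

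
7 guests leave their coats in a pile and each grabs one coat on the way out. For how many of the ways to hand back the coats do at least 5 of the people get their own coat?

22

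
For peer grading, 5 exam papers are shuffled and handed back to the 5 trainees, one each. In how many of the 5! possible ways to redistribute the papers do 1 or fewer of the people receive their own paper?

Sum C(5,i)·!(5-i) for i = 0..1:
  i=0: C(5,0)·!5 = 1·44 = 44
  i=1: C(5,1)·!4 = 5·9 = 45
Total = 89.

89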